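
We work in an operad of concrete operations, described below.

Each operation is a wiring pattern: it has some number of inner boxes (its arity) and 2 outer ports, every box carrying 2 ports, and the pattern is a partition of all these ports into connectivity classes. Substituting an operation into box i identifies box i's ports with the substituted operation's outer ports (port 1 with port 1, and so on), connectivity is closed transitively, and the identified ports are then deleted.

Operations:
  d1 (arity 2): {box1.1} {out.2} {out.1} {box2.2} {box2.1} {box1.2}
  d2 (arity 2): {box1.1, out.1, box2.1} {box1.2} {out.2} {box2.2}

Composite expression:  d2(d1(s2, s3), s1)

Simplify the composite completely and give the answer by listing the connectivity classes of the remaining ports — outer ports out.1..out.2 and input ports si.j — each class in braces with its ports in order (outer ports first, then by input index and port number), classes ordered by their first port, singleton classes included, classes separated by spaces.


{out.1, s1.1} {out.2} {s1.2} {s2.1} {s2.2} {s3.1} {s3.2}


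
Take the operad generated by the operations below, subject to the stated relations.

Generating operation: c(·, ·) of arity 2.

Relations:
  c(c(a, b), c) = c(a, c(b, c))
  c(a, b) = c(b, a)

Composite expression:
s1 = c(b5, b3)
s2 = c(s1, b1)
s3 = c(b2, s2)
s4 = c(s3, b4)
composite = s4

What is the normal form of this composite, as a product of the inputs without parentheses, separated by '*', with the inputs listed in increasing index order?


Reordering under c is free, so list the b-inputs canonically.
c(b5, b3) unparenthesizes to b5 * b3
c(c(b5, b3), b1) unparenthesizes to b5 * b3 * b1
c(b2, c(c(b5, b3), b1)) unparenthesizes to b2 * b5 * b3 * b1
c(c(b2, c(c(b5, b3), b1)), b4) unparenthesizes to b2 * b5 * b3 * b1 * b4
putting the inputs in ascending order: b1 * b2 * b3 * b4 * b5

b1 * b2 * b3 * b4 * b5


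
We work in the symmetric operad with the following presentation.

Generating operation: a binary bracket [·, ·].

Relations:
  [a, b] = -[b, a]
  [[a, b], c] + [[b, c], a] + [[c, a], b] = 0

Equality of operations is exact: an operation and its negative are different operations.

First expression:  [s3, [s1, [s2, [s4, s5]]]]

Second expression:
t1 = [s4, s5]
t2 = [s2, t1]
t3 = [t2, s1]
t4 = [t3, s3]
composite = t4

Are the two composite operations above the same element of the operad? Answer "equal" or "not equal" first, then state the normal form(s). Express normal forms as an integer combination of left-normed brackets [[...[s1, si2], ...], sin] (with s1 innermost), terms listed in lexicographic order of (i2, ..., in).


In normal form, the first expression is -[[[[s1, s2], s4], s5], s3] + [[[[s1, s2], s5], s4], s3] + [[[[s1, s4], s5], s2], s3] - [[[[s1, s5], s4], s2], s3]
In normal form, the second expression is -[[[[s1, s2], s4], s5], s3] + [[[[s1, s2], s5], s4], s3] + [[[[s1, s4], s5], s2], s3] - [[[[s1, s5], s4], s2], s3]
Identical normal forms: equal.

equal — both sides give -[[[[s1, s2], s4], s5], s3] + [[[[s1, s2], s5], s4], s3] + [[[[s1, s4], s5], s2], s3] - [[[[s1, s5], s4], s2], s3]


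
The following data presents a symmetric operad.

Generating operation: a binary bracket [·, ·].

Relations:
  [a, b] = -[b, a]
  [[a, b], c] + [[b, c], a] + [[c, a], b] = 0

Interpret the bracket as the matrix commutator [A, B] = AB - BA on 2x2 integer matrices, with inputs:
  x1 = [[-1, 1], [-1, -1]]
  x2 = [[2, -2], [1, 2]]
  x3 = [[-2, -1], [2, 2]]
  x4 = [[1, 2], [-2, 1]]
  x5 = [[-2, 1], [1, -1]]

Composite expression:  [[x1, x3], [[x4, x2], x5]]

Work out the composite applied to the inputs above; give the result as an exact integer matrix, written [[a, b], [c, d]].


[[32, -8], [-8, -32]]

[x1, x3] = [[1, 4], [4, -1]]
[x4, x2] = [[-2, 0], [0, 2]]
[[x4, x2], x5] = [[0, -4], [4, 0]]
[[x1, x3], [[x4, x2], x5]] = [[32, -8], [-8, -32]]


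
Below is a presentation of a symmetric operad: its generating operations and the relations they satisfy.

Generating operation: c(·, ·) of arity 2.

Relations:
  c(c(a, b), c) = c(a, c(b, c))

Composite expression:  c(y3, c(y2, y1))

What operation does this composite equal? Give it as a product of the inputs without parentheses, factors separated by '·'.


Key point: c is associative — brackets drop, the y-order remains.
c(y2, y1) reduces to y2 · y1
c(y3, c(y2, y1)) reduces to y3 · y2 · y1

y3 · y2 · y1


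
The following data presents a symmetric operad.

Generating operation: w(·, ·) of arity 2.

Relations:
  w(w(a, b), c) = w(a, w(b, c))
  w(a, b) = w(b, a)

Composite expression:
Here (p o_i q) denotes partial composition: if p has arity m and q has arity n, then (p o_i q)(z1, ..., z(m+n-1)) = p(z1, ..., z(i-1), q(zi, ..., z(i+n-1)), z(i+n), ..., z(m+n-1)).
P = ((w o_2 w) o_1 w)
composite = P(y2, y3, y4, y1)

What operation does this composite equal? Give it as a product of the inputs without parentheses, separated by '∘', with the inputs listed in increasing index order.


y1 ∘ y2 ∘ y3 ∘ y4


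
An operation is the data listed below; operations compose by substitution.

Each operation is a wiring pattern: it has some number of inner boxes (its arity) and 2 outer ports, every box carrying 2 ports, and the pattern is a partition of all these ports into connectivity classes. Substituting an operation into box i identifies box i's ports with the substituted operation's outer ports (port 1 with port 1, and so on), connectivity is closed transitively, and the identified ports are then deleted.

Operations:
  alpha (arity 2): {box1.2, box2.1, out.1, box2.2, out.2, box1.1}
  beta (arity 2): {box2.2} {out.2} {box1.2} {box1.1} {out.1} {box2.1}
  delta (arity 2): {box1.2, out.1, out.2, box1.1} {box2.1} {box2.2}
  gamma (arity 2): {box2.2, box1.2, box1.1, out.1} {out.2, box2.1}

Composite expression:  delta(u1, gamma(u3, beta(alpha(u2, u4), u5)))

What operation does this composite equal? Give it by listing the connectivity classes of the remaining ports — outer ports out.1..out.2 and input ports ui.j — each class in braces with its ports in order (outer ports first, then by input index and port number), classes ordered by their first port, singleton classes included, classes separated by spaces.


Connectivity passes through glued delta-boundaries; trace each wire chain.
stage alpha: inputs (u2, u4), connectivity {out.1, out.2, u2.1, u2.2, u4.1, u4.2}, out.j its boundary
stage beta: inputs (u2, u4, u5), connectivity {out.1} {out.2} {u2.1, u2.2, u4.1, u4.2} {u5.1} {u5.2}, out.j its boundary
stage gamma: inputs (u3, u2, u4, u5), connectivity {out.1, u3.1, u3.2} {out.2} {u2.1, u2.2, u4.1, u4.2} {u5.1} {u5.2}, out.j its boundary
stage delta: inputs (u1, u3, u2, u4, u5), connectivity {out.1, out.2, u1.1, u1.2} {u2.1, u2.2, u4.1, u4.2} {u3.1, u3.2} {u5.1} {u5.2}, out.j its boundary

{out.1, out.2, u1.1, u1.2} {u2.1, u2.2, u4.1, u4.2} {u3.1, u3.2} {u5.1} {u5.2}


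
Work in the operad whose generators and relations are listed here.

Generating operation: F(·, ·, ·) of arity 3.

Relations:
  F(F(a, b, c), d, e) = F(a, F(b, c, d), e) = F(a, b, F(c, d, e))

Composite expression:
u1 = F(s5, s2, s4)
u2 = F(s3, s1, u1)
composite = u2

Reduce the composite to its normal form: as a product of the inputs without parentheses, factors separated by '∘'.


All parenthesizations of F agree; list the s-inputs left to right.
F(s5, s2, s4) collapses to s5 ∘ s2 ∘ s4
F(s3, s1, F(s5, s2, s4)) collapses to s3 ∘ s1 ∘ s5 ∘ s2 ∘ s4

s3 ∘ s1 ∘ s5 ∘ s2 ∘ s4


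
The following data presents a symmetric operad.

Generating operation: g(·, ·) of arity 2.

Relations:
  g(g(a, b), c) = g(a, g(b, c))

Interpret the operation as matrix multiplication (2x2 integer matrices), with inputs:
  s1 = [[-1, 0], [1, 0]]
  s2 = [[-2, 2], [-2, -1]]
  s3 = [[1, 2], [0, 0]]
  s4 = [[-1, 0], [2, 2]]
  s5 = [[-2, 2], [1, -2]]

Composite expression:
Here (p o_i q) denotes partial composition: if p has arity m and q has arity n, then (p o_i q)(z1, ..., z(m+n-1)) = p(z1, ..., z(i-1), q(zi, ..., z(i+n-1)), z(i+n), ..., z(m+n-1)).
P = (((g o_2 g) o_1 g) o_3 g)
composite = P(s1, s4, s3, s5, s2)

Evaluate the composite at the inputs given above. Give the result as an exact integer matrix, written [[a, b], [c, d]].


[[4, 2], [-4, -2]]

g(s1, s4) = [[1, 0], [-1, 0]]
g(s3, s5) = [[0, -2], [0, 0]]
g(g(s3, s5), s2) = [[4, 2], [0, 0]]
g(g(s1, s4), g(g(s3, s5), s2)) = [[4, 2], [-4, -2]]


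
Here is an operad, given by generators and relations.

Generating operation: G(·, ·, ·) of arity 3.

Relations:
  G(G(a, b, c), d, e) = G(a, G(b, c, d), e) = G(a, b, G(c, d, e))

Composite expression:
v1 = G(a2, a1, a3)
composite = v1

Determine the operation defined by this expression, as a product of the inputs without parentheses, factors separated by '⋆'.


a2 ⋆ a1 ⋆ a3

Every regrouping of G is equal, so read the a-inputs in written order.
G(a2, a1, a3) collapses to a2 ⋆ a1 ⋆ a3


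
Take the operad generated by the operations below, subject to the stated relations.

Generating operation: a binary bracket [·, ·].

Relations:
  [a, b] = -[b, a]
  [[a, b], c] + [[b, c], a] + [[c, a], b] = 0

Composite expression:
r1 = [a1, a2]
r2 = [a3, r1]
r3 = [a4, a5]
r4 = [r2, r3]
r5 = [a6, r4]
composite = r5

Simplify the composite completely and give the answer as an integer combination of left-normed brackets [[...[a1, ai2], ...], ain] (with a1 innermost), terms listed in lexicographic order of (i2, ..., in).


[[[[[a1, a2], a3], a4], a5], a6] - [[[[[a1, a2], a3], a5], a4], a6]

Antisymmetry and Jacobi reduce to a1-anchored left-normed brackets.
Composite bracket: [a6, [[a3, [a1, a2]], [a4, a5]]]
Applying ab - ba throughout gives 32 signed words (2^5 = 32).
Only words starting with a1 matter:
  a1a2a3a4a5a6 (sign +1) contributes +[[[[[a1, a2], a3], a4], a5], a6]
  a1a2a3a5a4a6 (sign -1) contributes -[[[[[a1, a2], a3], a5], a4], a6]


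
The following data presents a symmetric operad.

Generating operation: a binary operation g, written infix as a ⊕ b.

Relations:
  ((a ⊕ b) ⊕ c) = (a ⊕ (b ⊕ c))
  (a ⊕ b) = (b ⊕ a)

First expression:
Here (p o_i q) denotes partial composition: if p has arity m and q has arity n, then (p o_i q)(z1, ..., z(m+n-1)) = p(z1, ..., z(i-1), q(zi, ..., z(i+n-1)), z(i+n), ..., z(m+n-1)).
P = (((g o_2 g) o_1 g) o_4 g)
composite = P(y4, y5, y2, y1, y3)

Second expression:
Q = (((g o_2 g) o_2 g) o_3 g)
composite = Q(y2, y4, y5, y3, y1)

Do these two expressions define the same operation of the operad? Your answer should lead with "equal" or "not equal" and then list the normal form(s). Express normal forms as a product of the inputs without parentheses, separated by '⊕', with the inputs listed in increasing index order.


The first expression, normalized: y1 ⊕ y2 ⊕ y3 ⊕ y4 ⊕ y5
The second expression, normalized: y1 ⊕ y2 ⊕ y3 ⊕ y4 ⊕ y5
One common form — equal.

equal: each reduces to y1 ⊕ y2 ⊕ y3 ⊕ y4 ⊕ y5


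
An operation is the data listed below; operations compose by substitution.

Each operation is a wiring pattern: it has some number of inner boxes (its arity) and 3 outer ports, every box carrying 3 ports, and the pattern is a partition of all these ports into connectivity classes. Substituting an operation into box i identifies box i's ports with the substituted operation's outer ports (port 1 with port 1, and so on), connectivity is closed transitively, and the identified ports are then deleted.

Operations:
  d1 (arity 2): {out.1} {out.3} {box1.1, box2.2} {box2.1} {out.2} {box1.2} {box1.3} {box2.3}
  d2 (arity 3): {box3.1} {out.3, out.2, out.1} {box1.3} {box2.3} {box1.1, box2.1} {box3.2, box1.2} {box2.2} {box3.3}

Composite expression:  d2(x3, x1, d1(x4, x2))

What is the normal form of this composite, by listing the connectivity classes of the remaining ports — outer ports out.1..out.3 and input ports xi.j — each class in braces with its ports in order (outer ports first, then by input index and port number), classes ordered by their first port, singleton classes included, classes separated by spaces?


{out.1, out.2, out.3} {x1.1, x3.1} {x1.2} {x1.3} {x2.1} {x2.2, x4.1} {x2.3} {x3.2} {x3.3} {x4.2} {x4.3}

Two ports join when wires chain via d2-identified ports.
d1 over (x4, x2) gives {out.1} {out.2} {out.3} {x2.1} {x2.2, x4.1} {x2.3} {x4.2} {x4.3}, out.j being that stage's outer ports
d2 over (x3, x1, x4, x2) gives {out.1, out.2, out.3} {x1.1, x3.1} {x1.2} {x1.3} {x2.1} {x2.2, x4.1} {x2.3} {x3.2} {x3.3} {x4.2} {x4.3}, out.j being that stage's outer ports


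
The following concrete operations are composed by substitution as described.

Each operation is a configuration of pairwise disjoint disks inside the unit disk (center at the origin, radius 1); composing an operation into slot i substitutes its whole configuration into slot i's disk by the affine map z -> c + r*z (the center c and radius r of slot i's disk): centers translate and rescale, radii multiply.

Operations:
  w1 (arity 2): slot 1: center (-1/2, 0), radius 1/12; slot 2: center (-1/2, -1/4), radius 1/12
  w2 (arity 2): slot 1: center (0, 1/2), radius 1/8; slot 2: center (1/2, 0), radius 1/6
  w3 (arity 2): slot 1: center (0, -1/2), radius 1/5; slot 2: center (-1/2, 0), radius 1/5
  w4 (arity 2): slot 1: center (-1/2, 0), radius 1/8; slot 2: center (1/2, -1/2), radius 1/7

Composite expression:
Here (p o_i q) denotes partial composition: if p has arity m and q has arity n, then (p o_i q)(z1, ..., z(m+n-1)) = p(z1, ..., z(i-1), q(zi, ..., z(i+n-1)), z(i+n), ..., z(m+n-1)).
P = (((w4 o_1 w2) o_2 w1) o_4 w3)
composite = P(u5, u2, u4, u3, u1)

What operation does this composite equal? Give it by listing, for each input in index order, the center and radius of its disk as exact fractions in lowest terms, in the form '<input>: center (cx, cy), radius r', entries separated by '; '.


u1: center (3/7, -1/2), radius 1/35; u2: center (-43/96, 0), radius 1/576; u3: center (1/2, -4/7), radius 1/35; u4: center (-43/96, -1/192), radius 1/576; u5: center (-1/2, 1/16), radius 1/64

Only the slot chain above each u matters under w4; compose those maps.
u5: after 2 affine steps, its disk has center (-1/2, 1/16), radius 1/64
u2: after 3 affine steps, its disk has center (-43/96, 0), radius 1/576
u4: after 3 affine steps, its disk has center (-43/96, -1/192), radius 1/576
u3: after 2 affine steps, its disk has center (1/2, -4/7), radius 1/35
u1: after 2 affine steps, its disk has center (3/7, -1/2), radius 1/35


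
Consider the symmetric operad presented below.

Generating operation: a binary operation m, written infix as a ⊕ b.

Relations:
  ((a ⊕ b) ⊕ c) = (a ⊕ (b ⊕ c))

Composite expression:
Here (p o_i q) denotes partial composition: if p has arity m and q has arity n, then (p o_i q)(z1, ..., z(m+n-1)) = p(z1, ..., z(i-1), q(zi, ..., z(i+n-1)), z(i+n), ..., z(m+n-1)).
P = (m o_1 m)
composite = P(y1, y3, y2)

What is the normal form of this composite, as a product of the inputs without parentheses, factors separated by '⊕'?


y1 ⊕ y3 ⊕ y2

Under associativity of m, the answer is the y's in reading order.
(y1 ⊕ y3) linearizes to y1 ⊕ y3
((y1 ⊕ y3) ⊕ y2) linearizes to y1 ⊕ y3 ⊕ y2


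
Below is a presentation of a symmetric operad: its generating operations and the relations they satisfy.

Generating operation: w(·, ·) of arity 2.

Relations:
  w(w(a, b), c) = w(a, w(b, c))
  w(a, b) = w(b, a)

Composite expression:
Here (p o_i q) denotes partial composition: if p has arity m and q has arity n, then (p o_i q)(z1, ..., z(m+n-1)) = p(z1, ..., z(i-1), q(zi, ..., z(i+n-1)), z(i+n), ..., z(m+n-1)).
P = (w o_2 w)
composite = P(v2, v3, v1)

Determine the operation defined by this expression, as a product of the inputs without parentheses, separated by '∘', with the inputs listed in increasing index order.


v1 ∘ v2 ∘ v3

With w associative and commutative, the v-input set is all that matters.
w(v3, v1) reduces to v3 ∘ v1
w(v2, w(v3, v1)) reduces to v2 ∘ v3 ∘ v1
sorting the factors by input index: v1 ∘ v2 ∘ v3


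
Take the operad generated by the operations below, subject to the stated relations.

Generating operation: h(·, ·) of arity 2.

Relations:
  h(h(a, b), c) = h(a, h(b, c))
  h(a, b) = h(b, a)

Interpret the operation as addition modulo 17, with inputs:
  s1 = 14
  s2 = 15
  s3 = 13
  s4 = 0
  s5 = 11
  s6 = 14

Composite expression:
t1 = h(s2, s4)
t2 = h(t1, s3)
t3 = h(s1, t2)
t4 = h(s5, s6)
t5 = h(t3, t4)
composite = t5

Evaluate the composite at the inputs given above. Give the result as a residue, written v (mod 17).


16 (mod 17)

h(s2, s4) = 15
h(h(s2, s4), s3) = 11
h(s1, h(h(s2, s4), s3)) = 8
h(s5, s6) = 8
h(h(s1, h(h(s2, s4), s3)), h(s5, s6)) = 16


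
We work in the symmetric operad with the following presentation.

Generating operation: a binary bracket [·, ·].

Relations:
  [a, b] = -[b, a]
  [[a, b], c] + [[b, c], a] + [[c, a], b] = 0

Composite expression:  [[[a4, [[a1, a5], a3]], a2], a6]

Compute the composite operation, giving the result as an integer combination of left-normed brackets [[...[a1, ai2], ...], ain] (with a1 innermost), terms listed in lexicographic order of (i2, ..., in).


-[[[[[a1, a5], a3], a4], a2], a6]

Expand each bracket as ab - ba; the a1-initial words give the coefficients.
Composite bracket: [[[a4, [[a1, a5], a3]], a2], a6]
The bracket unfolds into 32 signed words via [a, b] = ab - ba (2^5 = 32).
Keep just the words that open with a1:
  the word a1a5a3a4a2a6 carries sign -1 and contributes -[[[[[a1, a5], a3], a4], a2], a6]


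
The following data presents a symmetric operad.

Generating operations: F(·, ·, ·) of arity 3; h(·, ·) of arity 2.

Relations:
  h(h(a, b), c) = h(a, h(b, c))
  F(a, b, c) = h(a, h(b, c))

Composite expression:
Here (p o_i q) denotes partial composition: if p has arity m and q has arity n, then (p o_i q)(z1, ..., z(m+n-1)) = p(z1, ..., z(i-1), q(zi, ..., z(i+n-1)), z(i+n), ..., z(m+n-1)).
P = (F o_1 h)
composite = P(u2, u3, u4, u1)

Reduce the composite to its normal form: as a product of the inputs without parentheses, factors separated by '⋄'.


u2 ⋄ u3 ⋄ u4 ⋄ u1

Every regrouping of F is equal, so read the u-inputs in written order.
h(u2, u3) flattens to u2 ⋄ u3
F(h(u2, u3), u4, u1) flattens to u2 ⋄ u3 ⋄ u4 ⋄ u1


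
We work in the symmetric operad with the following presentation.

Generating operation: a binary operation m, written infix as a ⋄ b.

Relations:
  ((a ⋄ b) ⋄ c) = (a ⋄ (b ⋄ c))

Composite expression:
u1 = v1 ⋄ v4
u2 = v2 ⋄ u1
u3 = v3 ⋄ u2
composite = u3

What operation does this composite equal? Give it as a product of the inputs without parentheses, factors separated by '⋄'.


v3 ⋄ v2 ⋄ v1 ⋄ v4

Under associativity of m, the answer is the v's in reading order.
(v1 ⋄ v4) spells out as v1 ⋄ v4
(v2 ⋄ (v1 ⋄ v4)) spells out as v2 ⋄ v1 ⋄ v4
(v3 ⋄ (v2 ⋄ (v1 ⋄ v4))) spells out as v3 ⋄ v2 ⋄ v1 ⋄ v4


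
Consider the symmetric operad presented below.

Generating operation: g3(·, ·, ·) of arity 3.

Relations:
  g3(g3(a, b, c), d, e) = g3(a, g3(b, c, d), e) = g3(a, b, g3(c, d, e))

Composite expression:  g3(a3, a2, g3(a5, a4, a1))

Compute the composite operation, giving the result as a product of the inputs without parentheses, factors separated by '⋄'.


a3 ⋄ a2 ⋄ a5 ⋄ a4 ⋄ a1

Every regrouping of g3 is equal, so read the a-inputs in written order.
g3(a5, a4, a1) linearizes to a5 ⋄ a4 ⋄ a1
g3(a3, a2, g3(a5, a4, a1)) linearizes to a3 ⋄ a2 ⋄ a5 ⋄ a4 ⋄ a1


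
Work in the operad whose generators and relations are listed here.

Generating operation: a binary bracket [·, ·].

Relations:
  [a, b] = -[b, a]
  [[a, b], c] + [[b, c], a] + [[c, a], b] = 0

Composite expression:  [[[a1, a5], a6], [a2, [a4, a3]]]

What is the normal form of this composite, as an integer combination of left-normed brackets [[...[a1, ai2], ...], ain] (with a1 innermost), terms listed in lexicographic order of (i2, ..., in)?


-[[[[[a1, a5], a6], a2], a3], a4] + [[[[[a1, a5], a6], a2], a4], a3] + [[[[[a1, a5], a6], a3], a4], a2] - [[[[[a1, a5], a6], a4], a3], a2]

A multilinear Lie element is pinned by a1-initial words (a1 innermost).
Composite bracket: [[[a1, a5], a6], [a2, [a4, a3]]]
Each bracket splits as ab - ba, giving 32 signed words (2^5 = 32).
Collect the words opening with a1:
  a1a5a6a2a3a4 appears with sign -1, giving the term -[[[[[a1, a5], a6], a2], a3], a4]
  a1a5a6a2a4a3 appears with sign +1, giving the term +[[[[[a1, a5], a6], a2], a4], a3]
  a1a5a6a3a4a2 appears with sign +1, giving the term +[[[[[a1, a5], a6], a3], a4], a2]
  a1a5a6a4a3a2 appears with sign -1, giving the term -[[[[[a1, a5], a6], a4], a3], a2]


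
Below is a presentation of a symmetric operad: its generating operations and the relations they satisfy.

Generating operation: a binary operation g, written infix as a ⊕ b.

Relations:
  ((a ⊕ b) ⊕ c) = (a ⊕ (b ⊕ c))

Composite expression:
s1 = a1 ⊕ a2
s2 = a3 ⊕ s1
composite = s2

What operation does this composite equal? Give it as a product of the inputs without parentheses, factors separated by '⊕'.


a3 ⊕ a1 ⊕ a2

Every regrouping of g is equal, so read the a-inputs in written order.
(a1 ⊕ a2) collapses to a1 ⊕ a2
(a3 ⊕ (a1 ⊕ a2)) collapses to a3 ⊕ a1 ⊕ a2


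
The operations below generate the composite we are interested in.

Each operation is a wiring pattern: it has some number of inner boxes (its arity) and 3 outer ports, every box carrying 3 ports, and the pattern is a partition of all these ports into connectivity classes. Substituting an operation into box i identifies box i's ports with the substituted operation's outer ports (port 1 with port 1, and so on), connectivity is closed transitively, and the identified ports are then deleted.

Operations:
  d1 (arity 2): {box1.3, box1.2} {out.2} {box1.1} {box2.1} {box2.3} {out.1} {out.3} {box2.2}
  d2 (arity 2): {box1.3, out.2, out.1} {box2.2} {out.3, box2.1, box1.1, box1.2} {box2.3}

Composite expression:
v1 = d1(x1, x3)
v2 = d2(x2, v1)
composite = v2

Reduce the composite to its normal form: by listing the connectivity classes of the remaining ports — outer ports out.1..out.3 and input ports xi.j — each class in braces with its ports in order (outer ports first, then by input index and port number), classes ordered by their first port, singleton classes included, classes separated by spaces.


{out.1, out.2, x2.3} {out.3, x2.1, x2.2} {x1.1} {x1.2, x1.3} {x3.1} {x3.2} {x3.3}

Treat the ports identified at d2 as solder joints: merge, then drop.
the subtree at d1 composes to {out.1} {out.2} {out.3} {x1.1} {x1.2, x1.3} {x3.1} {x3.2} {x3.3} on (x1, x3); out.j = own outer ports
the subtree at d2 composes to {out.1, out.2, x2.3} {out.3, x2.1, x2.2} {x1.1} {x1.2, x1.3} {x3.1} {x3.2} {x3.3} on (x2, x1, x3); out.j = own outer ports


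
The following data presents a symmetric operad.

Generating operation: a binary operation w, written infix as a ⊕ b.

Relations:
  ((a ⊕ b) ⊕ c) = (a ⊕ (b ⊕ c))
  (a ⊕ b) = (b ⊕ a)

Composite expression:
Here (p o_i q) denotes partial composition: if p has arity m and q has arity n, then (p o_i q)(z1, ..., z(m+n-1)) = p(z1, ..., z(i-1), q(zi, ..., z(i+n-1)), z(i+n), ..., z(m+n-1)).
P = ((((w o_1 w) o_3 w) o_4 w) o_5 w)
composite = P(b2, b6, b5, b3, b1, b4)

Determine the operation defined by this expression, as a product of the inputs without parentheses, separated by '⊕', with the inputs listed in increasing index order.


Shape and order are irrelevant to w; the b-input set decides.
(b2 ⊕ b6) flattens to b2 ⊕ b6
(b1 ⊕ b4) flattens to b1 ⊕ b4
(b3 ⊕ (b1 ⊕ b4)) flattens to b3 ⊕ b1 ⊕ b4
(b5 ⊕ (b3 ⊕ (b1 ⊕ b4))) flattens to b5 ⊕ b3 ⊕ b1 ⊕ b4
((b2 ⊕ b6) ⊕ (b5 ⊕ (b3 ⊕ (b1 ⊕ b4)))) flattens to b2 ⊕ b6 ⊕ b5 ⊕ b3 ⊕ b1 ⊕ b4
the factors in increasing index order: b1 ⊕ b2 ⊕ b3 ⊕ b4 ⊕ b5 ⊕ b6

b1 ⊕ b2 ⊕ b3 ⊕ b4 ⊕ b5 ⊕ b6


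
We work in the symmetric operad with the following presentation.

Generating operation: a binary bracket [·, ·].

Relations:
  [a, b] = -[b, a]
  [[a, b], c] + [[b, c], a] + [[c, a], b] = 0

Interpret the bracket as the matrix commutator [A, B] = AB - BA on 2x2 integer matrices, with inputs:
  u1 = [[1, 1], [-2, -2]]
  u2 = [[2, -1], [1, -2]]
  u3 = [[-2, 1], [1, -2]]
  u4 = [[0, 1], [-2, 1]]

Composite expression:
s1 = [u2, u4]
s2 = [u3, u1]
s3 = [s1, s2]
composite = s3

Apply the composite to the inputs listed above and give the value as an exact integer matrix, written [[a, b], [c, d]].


[[30, 12], [-48, -30]]

[u2, u4] = [[1, 3], [7, -1]]
[u3, u1] = [[-3, -3], [3, 3]]
[[u2, u4], [u3, u1]] = [[30, 12], [-48, -30]]


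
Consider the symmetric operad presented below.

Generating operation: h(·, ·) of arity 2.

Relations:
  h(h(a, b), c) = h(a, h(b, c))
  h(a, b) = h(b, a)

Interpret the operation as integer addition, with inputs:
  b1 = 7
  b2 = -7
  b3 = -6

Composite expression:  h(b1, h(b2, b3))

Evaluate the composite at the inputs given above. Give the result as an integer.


-6

h(b2, b3) = -13
h(b1, h(b2, b3)) = -6


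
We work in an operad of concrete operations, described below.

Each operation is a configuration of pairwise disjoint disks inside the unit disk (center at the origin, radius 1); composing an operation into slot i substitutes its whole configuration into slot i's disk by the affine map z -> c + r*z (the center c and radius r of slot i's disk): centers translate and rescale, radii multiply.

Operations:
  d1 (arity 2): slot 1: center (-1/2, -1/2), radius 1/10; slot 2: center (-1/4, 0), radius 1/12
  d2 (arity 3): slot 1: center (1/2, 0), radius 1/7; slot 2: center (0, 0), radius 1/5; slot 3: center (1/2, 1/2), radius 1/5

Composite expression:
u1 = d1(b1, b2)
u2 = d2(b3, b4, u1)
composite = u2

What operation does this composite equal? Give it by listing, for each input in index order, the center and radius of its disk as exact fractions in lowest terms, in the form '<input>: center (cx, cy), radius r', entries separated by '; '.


b1: center (2/5, 2/5), radius 1/50; b2: center (9/20, 1/2), radius 1/60; b3: center (1/2, 0), radius 1/7; b4: center (0, 0), radius 1/5

Nesting under d2 composes maps z -> c + r*z down each b-path.
tracing b3 down its 1-map path: center (1/2, 0), radius 1/7
tracing b4 down its 1-map path: center (0, 0), radius 1/5
tracing b1 down its 2-map path: center (2/5, 2/5), radius 1/50
tracing b2 down its 2-map path: center (9/20, 1/2), radius 1/60


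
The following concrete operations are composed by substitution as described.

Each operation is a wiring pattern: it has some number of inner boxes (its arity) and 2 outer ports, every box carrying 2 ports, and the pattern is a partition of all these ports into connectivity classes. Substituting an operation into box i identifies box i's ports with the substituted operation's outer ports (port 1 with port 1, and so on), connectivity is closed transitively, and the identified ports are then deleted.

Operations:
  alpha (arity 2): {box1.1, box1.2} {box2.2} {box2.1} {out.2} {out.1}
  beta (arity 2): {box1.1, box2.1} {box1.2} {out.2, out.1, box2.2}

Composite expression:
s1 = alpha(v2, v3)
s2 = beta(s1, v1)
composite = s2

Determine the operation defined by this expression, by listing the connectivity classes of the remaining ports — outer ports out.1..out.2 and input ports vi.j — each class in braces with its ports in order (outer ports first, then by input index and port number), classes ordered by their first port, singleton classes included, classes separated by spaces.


After gluing at beta, chains via deleted ports link the v-ports.
composing alpha on (v2, v3), with out.j its own outer ports: {out.1} {out.2} {v2.1, v2.2} {v3.1} {v3.2}
composing beta on (v2, v3, v1), with out.j its own outer ports: {out.1, out.2, v1.2} {v1.1} {v2.1, v2.2} {v3.1} {v3.2}

{out.1, out.2, v1.2} {v1.1} {v2.1, v2.2} {v3.1} {v3.2}


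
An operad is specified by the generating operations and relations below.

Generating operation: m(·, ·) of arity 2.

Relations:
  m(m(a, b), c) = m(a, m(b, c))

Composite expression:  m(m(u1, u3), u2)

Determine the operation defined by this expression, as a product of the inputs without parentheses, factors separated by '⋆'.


u1 ⋆ u3 ⋆ u2

Under associativity of m, the answer is the u's in reading order.
m(u1, u3) reduces to u1 ⋆ u3
m(m(u1, u3), u2) reduces to u1 ⋆ u3 ⋆ u2


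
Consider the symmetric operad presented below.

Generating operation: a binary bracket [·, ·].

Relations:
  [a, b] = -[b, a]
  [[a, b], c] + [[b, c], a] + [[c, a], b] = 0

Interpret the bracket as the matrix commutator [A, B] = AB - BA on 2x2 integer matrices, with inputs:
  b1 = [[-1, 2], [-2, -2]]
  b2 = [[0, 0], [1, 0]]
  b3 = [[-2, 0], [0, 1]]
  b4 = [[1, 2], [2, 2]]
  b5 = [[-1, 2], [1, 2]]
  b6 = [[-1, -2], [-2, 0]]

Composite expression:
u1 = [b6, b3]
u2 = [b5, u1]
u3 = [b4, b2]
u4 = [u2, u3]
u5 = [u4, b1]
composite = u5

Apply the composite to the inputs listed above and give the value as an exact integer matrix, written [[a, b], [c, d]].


[[72, 144], [108, -72]]

[b6, b3] = [[0, -6], [6, 0]]
[b5, [b6, b3]] = [[18, 18], [18, -18]]
[b4, b2] = [[2, 0], [1, -2]]
[[b5, [b6, b3]], [b4, b2]] = [[18, -72], [36, -18]]
[[[b5, [b6, b3]], [b4, b2]], b1] = [[72, 144], [108, -72]]


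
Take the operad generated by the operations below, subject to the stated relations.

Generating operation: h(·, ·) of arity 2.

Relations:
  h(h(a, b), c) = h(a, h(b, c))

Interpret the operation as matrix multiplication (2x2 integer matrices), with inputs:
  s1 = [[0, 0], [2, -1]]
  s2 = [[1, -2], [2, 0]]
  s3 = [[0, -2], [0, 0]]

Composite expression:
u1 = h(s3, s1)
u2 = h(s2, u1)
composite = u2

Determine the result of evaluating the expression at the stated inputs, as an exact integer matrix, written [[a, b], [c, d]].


[[-4, 2], [-8, 4]]

h(s3, s1) = [[-4, 2], [0, 0]]
h(s2, h(s3, s1)) = [[-4, 2], [-8, 4]]


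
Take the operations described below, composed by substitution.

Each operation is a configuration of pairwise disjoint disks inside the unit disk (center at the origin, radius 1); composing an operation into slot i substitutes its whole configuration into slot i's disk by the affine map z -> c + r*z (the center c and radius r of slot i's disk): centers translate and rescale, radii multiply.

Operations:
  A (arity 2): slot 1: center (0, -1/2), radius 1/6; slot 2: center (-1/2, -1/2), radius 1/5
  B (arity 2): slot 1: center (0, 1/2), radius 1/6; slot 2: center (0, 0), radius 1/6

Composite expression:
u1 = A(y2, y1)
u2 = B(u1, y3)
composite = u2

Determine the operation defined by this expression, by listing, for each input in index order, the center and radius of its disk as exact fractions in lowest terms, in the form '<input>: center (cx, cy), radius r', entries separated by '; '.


y1: center (-1/12, 5/12), radius 1/30; y2: center (0, 5/12), radius 1/36; y3: center (0, 0), radius 1/6

Follow each y-input down from B: c' goes to c + r*c', radius to r*r'.
y2: after 2 affine steps, its disk has center (0, 5/12), radius 1/36
y1: after 2 affine steps, its disk has center (-1/12, 5/12), radius 1/30
y3: after 1 affine step, its disk has center (0, 0), radius 1/6


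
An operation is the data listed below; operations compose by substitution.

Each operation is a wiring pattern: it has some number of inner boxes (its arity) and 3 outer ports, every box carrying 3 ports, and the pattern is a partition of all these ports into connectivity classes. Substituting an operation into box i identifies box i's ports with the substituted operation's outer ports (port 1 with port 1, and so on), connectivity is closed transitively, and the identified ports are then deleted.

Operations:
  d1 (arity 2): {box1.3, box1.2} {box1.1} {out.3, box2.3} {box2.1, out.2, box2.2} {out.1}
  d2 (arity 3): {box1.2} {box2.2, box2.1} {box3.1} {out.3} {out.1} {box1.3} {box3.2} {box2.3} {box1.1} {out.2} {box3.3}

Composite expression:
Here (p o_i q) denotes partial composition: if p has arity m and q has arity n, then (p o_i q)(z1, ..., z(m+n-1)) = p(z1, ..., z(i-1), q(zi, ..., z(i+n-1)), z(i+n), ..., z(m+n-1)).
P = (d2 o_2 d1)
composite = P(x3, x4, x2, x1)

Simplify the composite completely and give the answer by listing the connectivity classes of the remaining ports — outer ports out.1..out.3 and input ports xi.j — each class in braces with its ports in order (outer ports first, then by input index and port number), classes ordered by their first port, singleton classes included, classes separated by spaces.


{out.1} {out.2} {out.3} {x1.1} {x1.2} {x1.3} {x2.1, x2.2} {x2.3} {x3.1} {x3.2} {x3.3} {x4.1} {x4.2, x4.3}

After gluing at d2, chains via deleted ports link the x-ports.
after d1, the pattern on (x4, x2) reads {out.1} {out.2, x2.1, x2.2} {out.3, x2.3} {x4.1} {x4.2, x4.3} (out.j = its outer ports)
after d2, the pattern on (x3, x4, x2, x1) reads {out.1} {out.2} {out.3} {x1.1} {x1.2} {x1.3} {x2.1, x2.2} {x2.3} {x3.1} {x3.2} {x3.3} {x4.1} {x4.2, x4.3} (out.j = its outer ports)


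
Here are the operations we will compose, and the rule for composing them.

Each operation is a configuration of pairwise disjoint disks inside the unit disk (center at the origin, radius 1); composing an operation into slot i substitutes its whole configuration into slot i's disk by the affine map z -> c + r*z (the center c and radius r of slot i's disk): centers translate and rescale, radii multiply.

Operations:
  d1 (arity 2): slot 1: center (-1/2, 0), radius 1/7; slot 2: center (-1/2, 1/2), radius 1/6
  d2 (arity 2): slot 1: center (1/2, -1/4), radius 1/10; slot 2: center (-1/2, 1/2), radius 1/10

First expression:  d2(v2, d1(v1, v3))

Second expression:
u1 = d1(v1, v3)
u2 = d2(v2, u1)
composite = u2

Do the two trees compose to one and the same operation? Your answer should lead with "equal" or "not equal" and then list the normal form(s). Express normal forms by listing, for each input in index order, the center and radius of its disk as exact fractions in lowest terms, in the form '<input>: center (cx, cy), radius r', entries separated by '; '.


equal — both sides give v1: center (-11/20, 1/2), radius 1/70; v2: center (1/2, -1/4), radius 1/10; v3: center (-11/20, 11/20), radius 1/60


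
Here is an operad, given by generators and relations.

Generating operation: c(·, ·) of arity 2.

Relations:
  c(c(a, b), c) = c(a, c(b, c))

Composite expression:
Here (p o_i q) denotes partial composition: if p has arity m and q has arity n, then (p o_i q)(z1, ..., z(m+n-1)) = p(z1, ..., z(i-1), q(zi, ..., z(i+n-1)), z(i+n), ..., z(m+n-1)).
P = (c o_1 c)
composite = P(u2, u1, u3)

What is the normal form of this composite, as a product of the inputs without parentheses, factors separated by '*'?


u2 * u1 * u3

All parenthesizations of c agree; list the u-inputs left to right.
c(u2, u1) reduces to u2 * u1
c(c(u2, u1), u3) reduces to u2 * u1 * u3


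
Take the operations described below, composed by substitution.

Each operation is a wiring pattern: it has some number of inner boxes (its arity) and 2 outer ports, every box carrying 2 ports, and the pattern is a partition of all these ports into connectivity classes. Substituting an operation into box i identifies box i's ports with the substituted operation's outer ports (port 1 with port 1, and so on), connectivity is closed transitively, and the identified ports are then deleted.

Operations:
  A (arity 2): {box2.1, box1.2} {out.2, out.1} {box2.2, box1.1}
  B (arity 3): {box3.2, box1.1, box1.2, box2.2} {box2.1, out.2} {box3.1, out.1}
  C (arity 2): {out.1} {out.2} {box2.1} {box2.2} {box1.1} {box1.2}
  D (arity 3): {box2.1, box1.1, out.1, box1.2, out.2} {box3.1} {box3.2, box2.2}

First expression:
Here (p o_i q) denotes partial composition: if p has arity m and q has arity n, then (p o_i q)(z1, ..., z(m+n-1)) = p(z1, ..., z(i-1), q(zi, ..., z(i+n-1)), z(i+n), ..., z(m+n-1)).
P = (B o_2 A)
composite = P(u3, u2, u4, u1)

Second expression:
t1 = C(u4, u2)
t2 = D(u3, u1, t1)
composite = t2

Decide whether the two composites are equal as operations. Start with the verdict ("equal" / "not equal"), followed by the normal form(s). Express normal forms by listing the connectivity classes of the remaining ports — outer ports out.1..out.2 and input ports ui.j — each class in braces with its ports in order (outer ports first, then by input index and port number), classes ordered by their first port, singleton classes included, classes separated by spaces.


not equal — first {out.1, u1.1} {out.2, u1.2, u3.1, u3.2} {u2.1, u4.2} {u2.2, u4.1}, second {out.1, out.2, u1.1, u3.1, u3.2} {u1.2} {u2.1} {u2.2} {u4.1} {u4.2}

Normal form of the first expression: {out.1, u1.1} {out.2, u1.2, u3.1, u3.2} {u2.1, u4.2} {u2.2, u4.1}
Normal form of the second expression: {out.1, out.2, u1.1, u3.1, u3.2} {u1.2} {u2.1} {u2.2} {u4.1} {u4.2}
They disagree, so not equal.


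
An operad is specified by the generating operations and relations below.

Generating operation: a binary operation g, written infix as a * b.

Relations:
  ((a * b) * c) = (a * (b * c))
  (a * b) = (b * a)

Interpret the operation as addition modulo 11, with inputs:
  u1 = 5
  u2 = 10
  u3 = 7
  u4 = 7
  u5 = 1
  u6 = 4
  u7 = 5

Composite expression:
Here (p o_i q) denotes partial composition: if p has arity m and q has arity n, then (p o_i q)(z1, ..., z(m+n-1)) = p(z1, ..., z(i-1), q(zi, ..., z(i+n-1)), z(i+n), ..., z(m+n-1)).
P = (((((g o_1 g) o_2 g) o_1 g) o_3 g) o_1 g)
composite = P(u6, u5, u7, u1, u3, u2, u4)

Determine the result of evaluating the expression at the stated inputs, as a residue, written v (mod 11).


6 (mod 11)

(u6 * u5) = 5
((u6 * u5) * u7) = 10
(u1 * u3) = 1
((u1 * u3) * u2) = 0
(((u6 * u5) * u7) * ((u1 * u3) * u2)) = 10
((((u6 * u5) * u7) * ((u1 * u3) * u2)) * u4) = 6


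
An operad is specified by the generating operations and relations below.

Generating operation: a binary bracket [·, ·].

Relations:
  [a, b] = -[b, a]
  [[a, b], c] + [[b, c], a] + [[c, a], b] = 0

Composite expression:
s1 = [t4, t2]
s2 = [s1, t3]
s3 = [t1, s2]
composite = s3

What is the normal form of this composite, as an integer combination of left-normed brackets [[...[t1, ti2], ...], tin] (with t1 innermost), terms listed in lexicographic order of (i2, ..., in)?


-[[[t1, t2], t4], t3] + [[[t1, t3], t2], t4] - [[[t1, t3], t4], t2] + [[[t1, t4], t2], t3]

Skip Jacobi rewriting: expand, keep t1-initial words, read off terms.
Composite bracket: [t1, [[t4, t2], t3]]
Full expansion: 8 signed words from ab - ba (2^3 = 8).
Collect the words opening with t1:
  t1t2t4t3 (sign -1) contributes -[[[t1, t2], t4], t3]
  t1t3t2t4 (sign +1) contributes +[[[t1, t3], t2], t4]
  t1t3t4t2 (sign -1) contributes -[[[t1, t3], t4], t2]
  t1t4t2t3 (sign +1) contributes +[[[t1, t4], t2], t3]


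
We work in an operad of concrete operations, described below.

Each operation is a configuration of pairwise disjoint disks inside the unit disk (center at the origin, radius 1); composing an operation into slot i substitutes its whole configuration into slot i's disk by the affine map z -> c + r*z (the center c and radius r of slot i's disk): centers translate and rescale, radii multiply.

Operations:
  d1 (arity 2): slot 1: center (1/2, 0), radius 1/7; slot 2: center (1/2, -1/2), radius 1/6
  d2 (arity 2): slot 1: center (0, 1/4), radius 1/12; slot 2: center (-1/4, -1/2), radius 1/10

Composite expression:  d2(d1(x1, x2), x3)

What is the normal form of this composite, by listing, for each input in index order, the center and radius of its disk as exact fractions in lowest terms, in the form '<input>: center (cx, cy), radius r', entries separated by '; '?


x1: center (1/24, 1/4), radius 1/84; x2: center (1/24, 5/24), radius 1/72; x3: center (-1/4, -1/2), radius 1/10


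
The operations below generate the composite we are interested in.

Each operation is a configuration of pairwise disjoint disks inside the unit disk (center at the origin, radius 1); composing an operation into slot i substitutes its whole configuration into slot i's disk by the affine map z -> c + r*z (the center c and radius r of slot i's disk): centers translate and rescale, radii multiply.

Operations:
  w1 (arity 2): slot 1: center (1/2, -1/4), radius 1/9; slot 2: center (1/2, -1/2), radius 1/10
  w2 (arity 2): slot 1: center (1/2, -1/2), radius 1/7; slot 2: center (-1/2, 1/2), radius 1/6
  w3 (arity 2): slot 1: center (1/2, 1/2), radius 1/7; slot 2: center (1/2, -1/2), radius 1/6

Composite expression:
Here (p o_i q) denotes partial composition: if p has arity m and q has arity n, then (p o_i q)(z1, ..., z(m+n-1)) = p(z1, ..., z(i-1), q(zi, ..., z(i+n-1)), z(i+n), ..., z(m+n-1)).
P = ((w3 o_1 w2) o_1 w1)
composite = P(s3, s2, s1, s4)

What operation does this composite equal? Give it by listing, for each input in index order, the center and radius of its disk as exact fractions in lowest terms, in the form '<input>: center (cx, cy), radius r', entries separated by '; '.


s1: center (3/7, 4/7), radius 1/42; s2: center (57/98, 41/98), radius 1/490; s3: center (57/98, 83/196), radius 1/441; s4: center (1/2, -1/2), radius 1/6

Only the slot chain above each s matters under w3; compose those maps.
tracing s3 down its 3-map path: center (57/98, 83/196), radius 1/441
tracing s2 down its 3-map path: center (57/98, 41/98), radius 1/490
tracing s1 down its 2-map path: center (3/7, 4/7), radius 1/42
tracing s4 down its 1-map path: center (1/2, -1/2), radius 1/6
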